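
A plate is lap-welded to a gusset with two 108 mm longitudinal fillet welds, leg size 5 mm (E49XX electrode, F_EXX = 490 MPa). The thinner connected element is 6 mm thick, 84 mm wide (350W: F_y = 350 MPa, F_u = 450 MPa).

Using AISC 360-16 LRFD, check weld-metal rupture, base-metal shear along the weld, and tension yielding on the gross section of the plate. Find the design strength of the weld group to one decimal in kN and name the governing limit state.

158.8 kN (gross-section yield governs)

Weld metal: throat = 0.707×5 = 3.535 mm, L = 2×108 = 216 mm. φR_n = 0.75 × 0.6 × 490 × 3.535 × 216 = 168.4 kN.
Base metal shear (6 mm plate): yield φR_n = 1.0×0.6×350×6×216 = 272.2 kN; rupture φR_n = 0.75×0.6×450×6×216 = 262.4 kN; take 262.4 kN (rupture).
Tension yield (gross): A_g = 84×6 = 504 mm². φR_n = 0.90 × 350 × 504 = 158.8 kN.
Governing: min(168.4, 262.4, 158.8) = 158.8 kN → gross-section yield.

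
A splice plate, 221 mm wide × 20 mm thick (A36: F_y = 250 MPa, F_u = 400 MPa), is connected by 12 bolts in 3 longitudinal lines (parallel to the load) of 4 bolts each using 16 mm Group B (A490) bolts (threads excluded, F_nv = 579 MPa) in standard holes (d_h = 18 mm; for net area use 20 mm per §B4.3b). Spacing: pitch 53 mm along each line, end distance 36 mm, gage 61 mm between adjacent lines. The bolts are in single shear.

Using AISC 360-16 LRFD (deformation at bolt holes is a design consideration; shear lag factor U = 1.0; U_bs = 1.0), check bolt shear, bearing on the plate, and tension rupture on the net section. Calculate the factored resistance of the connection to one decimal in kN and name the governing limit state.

966.0 kN (net-section rupture governs)

Bolt shear: A_b = π(16)²/4 = 201.06 mm². φR_n = 0.75 × 579 × 201.06 × 12 × 1 = 1047.7 kN.
Bearing (20 mm plate, F_u = 400 MPa): end bolts L_c = 36 − 18/2 = 27, R_n = min(1.2×27×20×400, 2.4×16×20×400) = 259.2 kN/bolt; interior L_c = 53 − 18 = 35, R_n = 307.2 kN/bolt. φR_n = 0.75 × (3×259.2 + 9×307.2) = 2656.8 kN.
Tension rupture (net): A_n = (221 − 3×20)×20 = 3220 mm² (U = 1.0, A_e = A_n). φR_n = 0.75 × 400 × 3220 = 966.0 kN.
Governing: min(1047.7, 2656.8, 966.0) = 966.0 kN → net-section rupture.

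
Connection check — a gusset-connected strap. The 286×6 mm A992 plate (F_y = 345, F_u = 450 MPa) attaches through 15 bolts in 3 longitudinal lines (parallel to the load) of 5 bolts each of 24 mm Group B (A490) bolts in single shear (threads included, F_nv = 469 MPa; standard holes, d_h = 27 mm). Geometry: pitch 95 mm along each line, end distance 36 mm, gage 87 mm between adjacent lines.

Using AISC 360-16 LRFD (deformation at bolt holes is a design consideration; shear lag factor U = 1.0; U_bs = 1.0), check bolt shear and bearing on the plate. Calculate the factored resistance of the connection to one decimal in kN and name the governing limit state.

Bolt shear: A_b = π(24)²/4 = 452.39 mm². φR_n = 0.75 × 469 × 452.39 × 15 × 1 = 2386.9 kN.
Bearing (6 mm plate, F_u = 450 MPa): end bolts L_c = 36 − 27/2 = 22.5, R_n = min(1.2×22.5×6×450, 2.4×24×6×450) = 72.9 kN/bolt; interior L_c = 95 − 27 = 68, R_n = 155.52 kN/bolt. φR_n = 0.75 × (3×72.9 + 12×155.52) = 1563.7 kN.
Governing: min(2386.9, 1563.7) = 1563.7 kN → bearing.

1563.7 kN (bearing governs)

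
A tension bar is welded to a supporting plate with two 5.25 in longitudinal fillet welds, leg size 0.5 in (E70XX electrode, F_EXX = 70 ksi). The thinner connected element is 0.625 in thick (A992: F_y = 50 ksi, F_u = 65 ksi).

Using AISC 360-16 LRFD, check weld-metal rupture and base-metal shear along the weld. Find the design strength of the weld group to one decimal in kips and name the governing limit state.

Weld metal: throat = 0.707×0.5 = 0.3535 in, L = 2×5.25 = 10.5 in. φR_n = 0.75 × 0.6 × 70 × 0.3535 × 10.5 = 116.9 kips.
Base metal shear (0.625 in plate): yield φR_n = 1.0×0.6×50×0.625×10.5 = 196.9 kips; rupture φR_n = 0.75×0.6×65×0.625×10.5 = 192.0 kips; take 192.0 kips (rupture).
Governing: min(116.9, 192.0) = 116.9 kips → weld metal.

116.9 kips (weld metal governs)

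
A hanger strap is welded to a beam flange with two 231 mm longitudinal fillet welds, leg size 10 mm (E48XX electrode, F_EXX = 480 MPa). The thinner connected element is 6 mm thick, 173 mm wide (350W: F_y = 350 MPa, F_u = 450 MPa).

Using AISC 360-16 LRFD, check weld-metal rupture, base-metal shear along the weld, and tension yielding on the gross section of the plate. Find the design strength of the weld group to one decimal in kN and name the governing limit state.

Weld metal: throat = 0.707×10 = 7.07 mm, L = 2×231 = 462 mm. φR_n = 0.75 × 0.6 × 480 × 7.07 × 462 = 705.5 kN.
Base metal shear (6 mm plate): yield φR_n = 1.0×0.6×350×6×462 = 582.1 kN; rupture φR_n = 0.75×0.6×450×6×462 = 561.3 kN; take 561.3 kN (rupture).
Tension yield (gross): A_g = 173×6 = 1038 mm². φR_n = 0.90 × 350 × 1038 = 327.0 kN.
Governing: min(705.5, 561.3, 327.0) = 327.0 kN → gross-section yield.

327.0 kN (gross-section yield governs)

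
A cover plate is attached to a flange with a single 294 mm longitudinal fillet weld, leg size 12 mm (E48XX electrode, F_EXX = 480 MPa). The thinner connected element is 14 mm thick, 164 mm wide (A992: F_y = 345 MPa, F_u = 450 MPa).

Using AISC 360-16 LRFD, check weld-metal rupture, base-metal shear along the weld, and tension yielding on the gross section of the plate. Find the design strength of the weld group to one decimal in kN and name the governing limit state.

Weld metal: throat = 0.707×12 = 8.484 mm, L = 294 mm. φR_n = 0.75 × 0.6 × 480 × 8.484 × 294 = 538.8 kN.
Base metal shear (14 mm plate): yield φR_n = 1.0×0.6×345×14×294 = 852.0 kN; rupture φR_n = 0.75×0.6×450×14×294 = 833.5 kN; take 833.5 kN (rupture).
Tension yield (gross): A_g = 164×14 = 2296 mm². φR_n = 0.90 × 345 × 2296 = 712.9 kN.
Governing: min(538.8, 833.5, 712.9) = 538.8 kN → weld metal.

538.8 kN (weld metal governs)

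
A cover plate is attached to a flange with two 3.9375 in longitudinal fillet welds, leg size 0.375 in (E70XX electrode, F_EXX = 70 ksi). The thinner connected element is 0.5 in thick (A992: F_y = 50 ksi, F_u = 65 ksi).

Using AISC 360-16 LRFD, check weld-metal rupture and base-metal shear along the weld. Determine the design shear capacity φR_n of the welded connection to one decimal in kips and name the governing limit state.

Weld metal: throat = 0.707×0.375 = 0.26513 in, L = 2×3.9375 = 7.875 in. φR_n = 0.75 × 0.6 × 70 × 0.26513 × 7.875 = 65.8 kips.
Base metal shear (0.5 in plate): yield φR_n = 1.0×0.6×50×0.5×7.875 = 118.1 kips; rupture φR_n = 0.75×0.6×65×0.5×7.875 = 115.2 kips; take 115.2 kips (rupture).
Governing: min(65.8, 115.2) = 65.8 kips → weld metal.

65.8 kips (weld metal governs)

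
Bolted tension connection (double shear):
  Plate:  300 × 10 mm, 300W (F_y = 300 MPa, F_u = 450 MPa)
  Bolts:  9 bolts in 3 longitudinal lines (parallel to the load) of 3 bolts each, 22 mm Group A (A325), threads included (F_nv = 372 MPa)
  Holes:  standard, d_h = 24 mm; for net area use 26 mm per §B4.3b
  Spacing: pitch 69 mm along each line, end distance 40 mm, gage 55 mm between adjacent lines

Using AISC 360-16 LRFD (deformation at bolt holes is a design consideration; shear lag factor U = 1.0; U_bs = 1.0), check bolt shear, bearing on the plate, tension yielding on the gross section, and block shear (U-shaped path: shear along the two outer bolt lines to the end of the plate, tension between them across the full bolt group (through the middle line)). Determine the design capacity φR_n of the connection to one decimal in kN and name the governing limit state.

653.4 kN (block shear governs)

Bolt shear: A_b = π(22)²/4 = 380.13 mm². φR_n = 0.75 × 372 × 380.13 × 9 × 2 = 1909.0 kN.
Bearing (10 mm plate, F_u = 450 MPa): end bolts L_c = 40 − 24/2 = 28, R_n = min(1.2×28×10×450, 2.4×22×10×450) = 151.2 kN/bolt; interior L_c = 69 − 24 = 45, R_n = 237.6 kN/bolt. φR_n = 0.75 × (3×151.2 + 6×237.6) = 1409.4 kN.
Tension yield (gross): A_g = 300×10 = 3000 mm². φR_n = 0.90 × 300 × 3000 = 810.0 kN.
Block shear: shear path 2×[40+2×69] = 2×178 mm, A_gv = 3560, A_nv = 2×(178 − 2.5×26)×10 = 2260 mm²; tension across gage: (110 − 2×26)×10 = 580 mm². R_n = min(0.6×450×2260, 0.6×300×3560) + 1.0×450×580 = min(610.2, 640.8) + 261 = 871.2 kN. φR_n = 0.75 × 871.2 = 653.4 kN.
Governing: min(1909.0, 1409.4, 810.0, 653.4) = 653.4 kN → block shear.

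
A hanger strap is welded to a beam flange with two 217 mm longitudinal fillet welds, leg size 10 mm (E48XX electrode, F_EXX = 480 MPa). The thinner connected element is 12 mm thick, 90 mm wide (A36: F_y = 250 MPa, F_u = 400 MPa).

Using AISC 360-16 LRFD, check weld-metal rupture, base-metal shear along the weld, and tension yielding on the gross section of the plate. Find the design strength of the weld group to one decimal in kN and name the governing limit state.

243.0 kN (gross-section yield governs)

Weld metal: throat = 0.707×10 = 7.07 mm, L = 2×217 = 434 mm. φR_n = 0.75 × 0.6 × 480 × 7.07 × 434 = 662.8 kN.
Base metal shear (12 mm plate): yield φR_n = 1.0×0.6×250×12×434 = 781.2 kN; rupture φR_n = 0.75×0.6×400×12×434 = 937.4 kN; take 781.2 kN (yield).
Tension yield (gross): A_g = 90×12 = 1080 mm². φR_n = 0.90 × 250 × 1080 = 243.0 kN.
Governing: min(662.8, 781.2, 243.0) = 243.0 kN → gross-section yield.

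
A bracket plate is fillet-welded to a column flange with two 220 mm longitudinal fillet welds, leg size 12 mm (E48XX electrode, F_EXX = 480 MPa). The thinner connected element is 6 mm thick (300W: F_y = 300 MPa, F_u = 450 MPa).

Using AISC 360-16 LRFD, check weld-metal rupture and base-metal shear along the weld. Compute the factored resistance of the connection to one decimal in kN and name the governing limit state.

Weld metal: throat = 0.707×12 = 8.484 mm, L = 2×220 = 440 mm. φR_n = 0.75 × 0.6 × 480 × 8.484 × 440 = 806.3 kN.
Base metal shear (6 mm plate): yield φR_n = 1.0×0.6×300×6×440 = 475.2 kN; rupture φR_n = 0.75×0.6×450×6×440 = 534.6 kN; take 475.2 kN (yield).
Governing: min(806.3, 475.2) = 475.2 kN → base-metal shear.

475.2 kN (base-metal shear governs)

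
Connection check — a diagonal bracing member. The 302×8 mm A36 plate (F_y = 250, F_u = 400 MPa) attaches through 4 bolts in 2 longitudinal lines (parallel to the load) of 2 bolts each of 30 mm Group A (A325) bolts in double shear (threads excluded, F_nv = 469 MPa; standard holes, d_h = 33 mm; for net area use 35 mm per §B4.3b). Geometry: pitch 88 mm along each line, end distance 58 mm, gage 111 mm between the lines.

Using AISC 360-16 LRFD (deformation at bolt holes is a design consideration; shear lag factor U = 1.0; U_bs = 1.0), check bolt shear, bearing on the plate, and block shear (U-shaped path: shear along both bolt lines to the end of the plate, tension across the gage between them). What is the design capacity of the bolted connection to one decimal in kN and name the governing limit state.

445.2 kN (block shear governs)

Bolt shear: A_b = π(30)²/4 = 706.86 mm². φR_n = 0.75 × 469 × 706.86 × 4 × 2 = 1989.1 kN.
Bearing (8 mm plate, F_u = 400 MPa): end bolts L_c = 58 − 33/2 = 41.5, R_n = min(1.2×41.5×8×400, 2.4×30×8×400) = 159.36 kN/bolt; interior L_c = 88 − 33 = 55, R_n = 211.2 kN/bolt. φR_n = 0.75 × (2×159.36 + 2×211.2) = 555.8 kN.
Block shear: shear path 2×[58+1×88] = 2×146 mm, A_gv = 2336, A_nv = 2×(146 − 1.5×35)×8 = 1496 mm²; tension across gage: (111 − 1×35)×8 = 608 mm². R_n = min(0.6×400×1496, 0.6×250×2336) + 1.0×400×608 = min(359.04, 350.4) + 243.2 = 593.6 kN. φR_n = 0.75 × 593.6 = 445.2 kN.
Governing: min(1989.1, 555.8, 445.2) = 445.2 kN → block shear.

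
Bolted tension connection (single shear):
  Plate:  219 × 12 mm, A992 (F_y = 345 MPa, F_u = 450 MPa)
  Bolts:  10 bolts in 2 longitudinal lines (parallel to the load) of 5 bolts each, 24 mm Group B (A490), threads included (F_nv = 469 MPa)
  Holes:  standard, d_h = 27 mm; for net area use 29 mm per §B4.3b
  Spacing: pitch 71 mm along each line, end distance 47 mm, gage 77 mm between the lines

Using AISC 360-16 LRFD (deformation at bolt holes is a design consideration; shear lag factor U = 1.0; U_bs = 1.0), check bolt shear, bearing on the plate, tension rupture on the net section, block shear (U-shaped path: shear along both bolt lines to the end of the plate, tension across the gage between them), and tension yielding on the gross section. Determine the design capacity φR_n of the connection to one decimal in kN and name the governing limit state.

652.1 kN (net-section rupture governs)

Bolt shear: A_b = π(24)²/4 = 452.39 mm². φR_n = 0.75 × 469 × 452.39 × 10 × 1 = 1591.3 kN.
Bearing (12 mm plate, F_u = 450 MPa): end bolts L_c = 47 − 27/2 = 33.5, R_n = min(1.2×33.5×12×450, 2.4×24×12×450) = 217.08 kN/bolt; interior L_c = 71 − 27 = 44, R_n = 285.12 kN/bolt. φR_n = 0.75 × (2×217.08 + 8×285.12) = 2036.3 kN.
Tension rupture (net): A_n = (219 − 2×29)×12 = 1932 mm² (U = 1.0, A_e = A_n). φR_n = 0.75 × 450 × 1932 = 652.1 kN.
Block shear: shear path 2×[47+4×71] = 2×331 mm, A_gv = 7944, A_nv = 2×(331 − 4.5×29)×12 = 4812 mm²; tension across gage: (77 − 1×29)×12 = 576 mm². R_n = min(0.6×450×4812, 0.6×345×7944) + 1.0×450×576 = min(1299.2, 1644.4) + 259.2 = 1558.4 kN. φR_n = 0.75 × 1558.4 = 1168.8 kN.
Tension yield (gross): A_g = 219×12 = 2628 mm². φR_n = 0.90 × 345 × 2628 = 816.0 kN.
Governing: min(1591.3, 2036.3, 652.1, 1168.8, 816.0) = 652.1 kN → net-section rupture.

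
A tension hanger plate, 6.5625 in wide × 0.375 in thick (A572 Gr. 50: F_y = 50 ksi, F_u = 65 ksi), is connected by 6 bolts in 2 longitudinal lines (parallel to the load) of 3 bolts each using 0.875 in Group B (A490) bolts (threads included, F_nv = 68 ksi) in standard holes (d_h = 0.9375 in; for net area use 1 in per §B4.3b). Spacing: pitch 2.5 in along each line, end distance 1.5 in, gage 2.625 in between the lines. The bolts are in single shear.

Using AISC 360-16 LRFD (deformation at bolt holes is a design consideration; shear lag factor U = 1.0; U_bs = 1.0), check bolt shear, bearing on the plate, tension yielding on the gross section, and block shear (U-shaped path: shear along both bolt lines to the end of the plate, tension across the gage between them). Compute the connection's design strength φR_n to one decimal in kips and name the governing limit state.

Bolt shear: A_b = π(0.875)²/4 = 0.60132 in². φR_n = 0.75 × 68 × 0.60132 × 6 × 1 = 184.0 kips.
Bearing (0.375 in plate, F_u = 65 ksi): end bolts L_c = 1.5 − 0.9375/2 = 1.03125, R_n = min(1.2×1.03125×0.375×65, 2.4×0.875×0.375×65) = 30.164 kips/bolt; interior L_c = 2.5 − 0.9375 = 1.5625, R_n = 45.703 kips/bolt. φR_n = 0.75 × (2×30.164 + 4×45.703) = 182.4 kips.
Tension yield (gross): A_g = 6.5625×0.375 = 2.4609 in². φR_n = 0.90 × 50 × 2.4609 = 110.7 kips.
Block shear: shear path 2×[1.5+2×2.5] = 2×6.5 in, A_gv = 4.875, A_nv = 2×(6.5 − 2.5×1)×0.375 = 3 in²; tension across gage: (2.625 − 1×1)×0.375 = 0.60938 in². R_n = min(0.6×65×3, 0.6×50×4.875) + 1.0×65×0.60938 = min(117, 146.25) + 39.61 = 156.61 kips. φR_n = 0.75 × 156.61 = 117.5 kips.
Governing: min(184.0, 182.4, 110.7, 117.5) = 110.7 kips → gross-section yield.

110.7 kips (gross-section yield governs)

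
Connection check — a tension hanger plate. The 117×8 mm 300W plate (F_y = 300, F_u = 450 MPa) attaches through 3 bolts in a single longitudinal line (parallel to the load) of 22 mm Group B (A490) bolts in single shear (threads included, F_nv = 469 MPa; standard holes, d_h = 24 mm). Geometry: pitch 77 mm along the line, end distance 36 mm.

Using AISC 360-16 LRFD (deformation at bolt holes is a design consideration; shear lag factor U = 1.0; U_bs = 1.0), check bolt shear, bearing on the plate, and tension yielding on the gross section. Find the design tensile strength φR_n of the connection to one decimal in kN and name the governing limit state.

252.7 kN (gross-section yield governs)

Bolt shear: A_b = π(22)²/4 = 380.13 mm². φR_n = 0.75 × 469 × 380.13 × 3 × 1 = 401.1 kN.
Bearing (8 mm plate, F_u = 450 MPa): end bolts L_c = 36 − 24/2 = 24, R_n = min(1.2×24×8×450, 2.4×22×8×450) = 103.68 kN/bolt; interior L_c = 77 − 24 = 53, R_n = 190.08 kN/bolt. φR_n = 0.75 × (1×103.68 + 2×190.08) = 362.9 kN.
Tension yield (gross): A_g = 117×8 = 936 mm². φR_n = 0.90 × 300 × 936 = 252.7 kN.
Governing: min(401.1, 362.9, 252.7) = 252.7 kN → gross-section yield.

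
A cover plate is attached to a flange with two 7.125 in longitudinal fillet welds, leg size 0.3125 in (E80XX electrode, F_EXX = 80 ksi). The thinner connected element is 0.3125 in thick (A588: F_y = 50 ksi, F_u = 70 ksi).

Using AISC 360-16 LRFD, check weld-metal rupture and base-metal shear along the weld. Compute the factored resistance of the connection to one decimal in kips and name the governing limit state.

113.3 kips (weld metal governs)

Weld metal: throat = 0.707×0.3125 = 0.22094 in, L = 2×7.125 = 14.25 in. φR_n = 0.75 × 0.6 × 80 × 0.22094 × 14.25 = 113.3 kips.
Base metal shear (0.3125 in plate): yield φR_n = 1.0×0.6×50×0.3125×14.25 = 133.6 kips; rupture φR_n = 0.75×0.6×70×0.3125×14.25 = 140.3 kips; take 133.6 kips (yield).
Governing: min(113.3, 133.6) = 113.3 kips → weld metal.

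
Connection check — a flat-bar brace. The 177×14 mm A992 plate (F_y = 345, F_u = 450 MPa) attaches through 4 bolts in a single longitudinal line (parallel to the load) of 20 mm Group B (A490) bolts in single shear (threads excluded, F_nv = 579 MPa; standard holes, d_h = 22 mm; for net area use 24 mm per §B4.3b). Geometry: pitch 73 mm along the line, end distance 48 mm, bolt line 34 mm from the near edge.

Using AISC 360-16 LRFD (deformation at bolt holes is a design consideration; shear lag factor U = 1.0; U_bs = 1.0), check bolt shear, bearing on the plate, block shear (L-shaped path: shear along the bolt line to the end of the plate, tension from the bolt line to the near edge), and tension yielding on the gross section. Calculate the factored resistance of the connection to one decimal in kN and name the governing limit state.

Bolt shear: A_b = π(20)²/4 = 314.16 mm². φR_n = 0.75 × 579 × 314.16 × 4 × 1 = 545.7 kN.
Bearing (14 mm plate, F_u = 450 MPa): end bolts L_c = 48 − 22/2 = 37, R_n = min(1.2×37×14×450, 2.4×20×14×450) = 279.72 kN/bolt; interior L_c = 73 − 22 = 51, R_n = 302.4 kN/bolt. φR_n = 0.75 × (1×279.72 + 3×302.4) = 890.2 kN.
Block shear: shear path 1×[48+3×73] = 1×267 mm, A_gv = 3738, A_nv = 1×(267 − 3.5×24)×14 = 2562 mm²; tension to near edge: (34 − 0.5×24)×14 = 308 mm². R_n = min(0.6×450×2562, 0.6×345×3738) + 1.0×450×308 = min(691.74, 773.77) + 138.6 = 830.34 kN. φR_n = 0.75 × 830.34 = 622.8 kN.
Tension yield (gross): A_g = 177×14 = 2478 mm². φR_n = 0.90 × 345 × 2478 = 769.4 kN.
Governing: min(545.7, 890.2, 622.8, 769.4) = 545.7 kN → bolt shear.

545.7 kN (bolt shear governs)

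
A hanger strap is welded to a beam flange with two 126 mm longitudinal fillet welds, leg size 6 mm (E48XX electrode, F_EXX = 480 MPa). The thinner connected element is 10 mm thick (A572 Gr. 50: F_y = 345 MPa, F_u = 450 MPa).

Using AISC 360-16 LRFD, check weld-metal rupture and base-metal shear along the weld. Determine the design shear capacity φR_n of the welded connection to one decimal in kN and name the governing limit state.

230.9 kN (weld metal governs)

Weld metal: throat = 0.707×6 = 4.242 mm, L = 2×126 = 252 mm. φR_n = 0.75 × 0.6 × 480 × 4.242 × 252 = 230.9 kN.
Base metal shear (10 mm plate): yield φR_n = 1.0×0.6×345×10×252 = 521.6 kN; rupture φR_n = 0.75×0.6×450×10×252 = 510.3 kN; take 510.3 kN (rupture).
Governing: min(230.9, 510.3) = 230.9 kN → weld metal.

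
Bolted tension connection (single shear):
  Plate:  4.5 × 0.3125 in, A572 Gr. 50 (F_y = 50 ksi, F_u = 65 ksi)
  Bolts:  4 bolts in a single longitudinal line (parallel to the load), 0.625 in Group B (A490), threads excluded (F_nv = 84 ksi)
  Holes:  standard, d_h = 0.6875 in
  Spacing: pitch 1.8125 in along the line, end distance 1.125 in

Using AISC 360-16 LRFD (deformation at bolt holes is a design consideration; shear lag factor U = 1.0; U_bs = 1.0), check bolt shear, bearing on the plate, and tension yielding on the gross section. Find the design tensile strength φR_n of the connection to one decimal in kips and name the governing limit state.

63.3 kips (gross-section yield governs)

Bolt shear: A_b = π(0.625)²/4 = 0.3068 in². φR_n = 0.75 × 84 × 0.3068 × 4 × 1 = 77.3 kips.
Bearing (0.3125 in plate, F_u = 65 ksi): end bolts L_c = 1.125 − 0.6875/2 = 0.78125, R_n = min(1.2×0.78125×0.3125×65, 2.4×0.625×0.3125×65) = 19.043 kips/bolt; interior L_c = 1.8125 − 0.6875 = 1.125, R_n = 27.422 kips/bolt. φR_n = 0.75 × (1×19.043 + 3×27.422) = 76.0 kips.
Tension yield (gross): A_g = 4.5×0.3125 = 1.4063 in². φR_n = 0.90 × 50 × 1.4063 = 63.3 kips.
Governing: min(77.3, 76.0, 63.3) = 63.3 kips → gross-section yield.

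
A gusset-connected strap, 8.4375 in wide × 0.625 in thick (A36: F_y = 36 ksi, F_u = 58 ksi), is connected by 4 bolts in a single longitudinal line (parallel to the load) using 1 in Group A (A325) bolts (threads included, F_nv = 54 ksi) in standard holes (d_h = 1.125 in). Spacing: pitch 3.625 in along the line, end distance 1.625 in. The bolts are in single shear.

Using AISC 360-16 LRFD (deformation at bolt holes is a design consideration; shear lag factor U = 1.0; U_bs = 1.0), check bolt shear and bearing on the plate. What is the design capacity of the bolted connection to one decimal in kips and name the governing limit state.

Bolt shear: A_b = π(1)²/4 = 0.7854 in². φR_n = 0.75 × 54 × 0.7854 × 4 × 1 = 127.2 kips.
Bearing (0.625 in plate, F_u = 58 ksi): end bolts L_c = 1.625 − 1.125/2 = 1.0625, R_n = min(1.2×1.0625×0.625×58, 2.4×1×0.625×58) = 46.219 kips/bolt; interior L_c = 3.625 − 1.125 = 2.5, R_n = 87 kips/bolt. φR_n = 0.75 × (1×46.219 + 3×87) = 230.4 kips.
Governing: min(127.2, 230.4) = 127.2 kips → bolt shear.

127.2 kips (bolt shear governs)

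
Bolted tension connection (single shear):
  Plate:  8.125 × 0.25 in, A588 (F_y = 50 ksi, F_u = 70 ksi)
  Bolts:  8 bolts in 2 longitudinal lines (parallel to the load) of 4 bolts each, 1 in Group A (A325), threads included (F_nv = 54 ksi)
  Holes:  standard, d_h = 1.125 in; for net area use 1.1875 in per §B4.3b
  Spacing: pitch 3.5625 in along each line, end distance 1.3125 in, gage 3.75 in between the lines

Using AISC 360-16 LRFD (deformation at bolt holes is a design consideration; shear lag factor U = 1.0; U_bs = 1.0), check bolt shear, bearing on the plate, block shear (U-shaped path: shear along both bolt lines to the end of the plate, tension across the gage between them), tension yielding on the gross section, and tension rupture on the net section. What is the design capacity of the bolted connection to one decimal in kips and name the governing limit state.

75.5 kips (net-section rupture governs)

Bolt shear: A_b = π(1)²/4 = 0.7854 in². φR_n = 0.75 × 54 × 0.7854 × 8 × 1 = 254.5 kips.
Bearing (0.25 in plate, F_u = 70 ksi): end bolts L_c = 1.3125 − 1.125/2 = 0.75, R_n = min(1.2×0.75×0.25×70, 2.4×1×0.25×70) = 15.75 kips/bolt; interior L_c = 3.5625 − 1.125 = 2.4375, R_n = 42 kips/bolt. φR_n = 0.75 × (2×15.75 + 6×42) = 212.6 kips.
Block shear: shear path 2×[1.3125+3×3.5625] = 2×12 in, A_gv = 6, A_nv = 2×(12 − 3.5×1.1875)×0.25 = 3.9219 in²; tension across gage: (3.75 − 1×1.1875)×0.25 = 0.64063 in². R_n = min(0.6×70×3.9219, 0.6×50×6) + 1.0×70×0.64063 = min(164.72, 180) + 44.844 = 209.56 kips. φR_n = 0.75 × 209.56 = 157.2 kips.
Tension yield (gross): A_g = 8.125×0.25 = 2.0313 in². φR_n = 0.90 × 50 × 2.0313 = 91.4 kips.
Tension rupture (net): A_n = (8.125 − 2×1.1875)×0.25 = 1.4375 in² (U = 1.0, A_e = A_n). φR_n = 0.75 × 70 × 1.4375 = 75.5 kips.
Governing: min(254.5, 212.6, 157.2, 91.4, 75.5) = 75.5 kips → net-section rupture.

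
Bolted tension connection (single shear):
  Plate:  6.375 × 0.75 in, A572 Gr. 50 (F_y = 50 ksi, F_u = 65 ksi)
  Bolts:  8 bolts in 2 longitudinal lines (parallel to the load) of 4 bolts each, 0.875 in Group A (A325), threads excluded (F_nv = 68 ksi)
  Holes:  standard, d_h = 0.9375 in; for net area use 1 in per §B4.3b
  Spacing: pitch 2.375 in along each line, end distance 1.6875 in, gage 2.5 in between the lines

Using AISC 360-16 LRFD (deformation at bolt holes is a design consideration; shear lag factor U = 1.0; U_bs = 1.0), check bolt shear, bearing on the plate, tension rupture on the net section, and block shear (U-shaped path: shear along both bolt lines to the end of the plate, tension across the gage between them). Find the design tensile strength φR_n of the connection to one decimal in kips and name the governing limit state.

160.0 kips (net-section rupture governs)

Bolt shear: A_b = π(0.875)²/4 = 0.60132 in². φR_n = 0.75 × 68 × 0.60132 × 8 × 1 = 245.3 kips.
Bearing (0.75 in plate, F_u = 65 ksi): end bolts L_c = 1.6875 − 0.9375/2 = 1.21875, R_n = min(1.2×1.21875×0.75×65, 2.4×0.875×0.75×65) = 71.297 kips/bolt; interior L_c = 2.375 − 0.9375 = 1.4375, R_n = 84.094 kips/bolt. φR_n = 0.75 × (2×71.297 + 6×84.094) = 485.4 kips.
Tension rupture (net): A_n = (6.375 − 2×1)×0.75 = 3.2813 in² (U = 1.0, A_e = A_n). φR_n = 0.75 × 65 × 3.2813 = 160.0 kips.
Block shear: shear path 2×[1.6875+3×2.375] = 2×8.8125 in, A_gv = 13.219, A_nv = 2×(8.8125 − 3.5×1)×0.75 = 7.9688 in²; tension across gage: (2.5 − 1×1)×0.75 = 1.125 in². R_n = min(0.6×65×7.9688, 0.6×50×13.219) + 1.0×65×1.125 = min(310.78, 396.57) + 73.125 = 383.91 kips. φR_n = 0.75 × 383.91 = 287.9 kips.
Governing: min(245.3, 485.4, 160.0, 287.9) = 160.0 kips → net-section rupture.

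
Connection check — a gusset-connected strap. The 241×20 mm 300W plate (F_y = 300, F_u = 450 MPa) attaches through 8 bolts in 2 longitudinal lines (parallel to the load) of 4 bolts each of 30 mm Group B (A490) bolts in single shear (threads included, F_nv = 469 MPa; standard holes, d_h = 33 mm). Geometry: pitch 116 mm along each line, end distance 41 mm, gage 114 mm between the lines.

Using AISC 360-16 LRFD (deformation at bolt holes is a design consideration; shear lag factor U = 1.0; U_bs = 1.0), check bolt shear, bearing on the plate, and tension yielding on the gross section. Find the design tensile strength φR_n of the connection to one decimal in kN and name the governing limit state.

Bolt shear: A_b = π(30)²/4 = 706.86 mm². φR_n = 0.75 × 469 × 706.86 × 8 × 1 = 1989.1 kN.
Bearing (20 mm plate, F_u = 450 MPa): end bolts L_c = 41 − 33/2 = 24.5, R_n = min(1.2×24.5×20×450, 2.4×30×20×450) = 264.6 kN/bolt; interior L_c = 116 − 33 = 83, R_n = 648 kN/bolt. φR_n = 0.75 × (2×264.6 + 6×648) = 3312.9 kN.
Tension yield (gross): A_g = 241×20 = 4820 mm². φR_n = 0.90 × 300 × 4820 = 1301.4 kN.
Governing: min(1989.1, 3312.9, 1301.4) = 1301.4 kN → gross-section yield.

1301.4 kN (gross-section yield governs)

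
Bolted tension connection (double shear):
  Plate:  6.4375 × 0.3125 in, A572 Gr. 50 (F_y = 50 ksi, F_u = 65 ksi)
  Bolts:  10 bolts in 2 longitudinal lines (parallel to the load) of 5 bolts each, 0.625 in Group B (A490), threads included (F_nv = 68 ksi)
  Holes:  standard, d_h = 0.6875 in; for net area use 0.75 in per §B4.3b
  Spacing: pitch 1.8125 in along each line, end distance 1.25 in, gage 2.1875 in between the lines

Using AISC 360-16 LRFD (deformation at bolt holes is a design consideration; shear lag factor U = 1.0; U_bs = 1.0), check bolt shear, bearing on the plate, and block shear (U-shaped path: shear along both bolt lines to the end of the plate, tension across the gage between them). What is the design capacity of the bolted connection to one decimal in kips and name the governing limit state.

Bolt shear: A_b = π(0.625)²/4 = 0.3068 in². φR_n = 0.75 × 68 × 0.3068 × 10 × 2 = 312.9 kips.
Bearing (0.3125 in plate, F_u = 65 ksi): end bolts L_c = 1.25 − 0.6875/2 = 0.90625, R_n = min(1.2×0.90625×0.3125×65, 2.4×0.625×0.3125×65) = 22.09 kips/bolt; interior L_c = 1.8125 − 0.6875 = 1.125, R_n = 27.422 kips/bolt. φR_n = 0.75 × (2×22.09 + 8×27.422) = 197.7 kips.
Block shear: shear path 2×[1.25+4×1.8125] = 2×8.5 in, A_gv = 5.3125, A_nv = 2×(8.5 − 4.5×0.75)×0.3125 = 3.2031 in²; tension across gage: (2.1875 − 1×0.75)×0.3125 = 0.44922 in². R_n = min(0.6×65×3.2031, 0.6×50×5.3125) + 1.0×65×0.44922 = min(124.92, 159.38) + 29.199 = 154.12 kips. φR_n = 0.75 × 154.12 = 115.6 kips.
Governing: min(312.9, 197.7, 115.6) = 115.6 kips → block shear.

115.6 kips (block shear governs)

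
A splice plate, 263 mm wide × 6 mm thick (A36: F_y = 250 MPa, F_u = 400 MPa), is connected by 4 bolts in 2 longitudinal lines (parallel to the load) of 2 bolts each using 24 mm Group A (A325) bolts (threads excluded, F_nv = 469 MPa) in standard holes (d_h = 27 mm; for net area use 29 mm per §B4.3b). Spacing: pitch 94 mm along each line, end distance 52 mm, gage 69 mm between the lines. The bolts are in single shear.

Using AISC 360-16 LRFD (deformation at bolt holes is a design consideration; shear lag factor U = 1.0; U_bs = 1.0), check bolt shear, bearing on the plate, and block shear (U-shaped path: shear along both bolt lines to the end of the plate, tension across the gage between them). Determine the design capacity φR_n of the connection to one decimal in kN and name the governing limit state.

Bolt shear: A_b = π(24)²/4 = 452.39 mm². φR_n = 0.75 × 469 × 452.39 × 4 × 1 = 636.5 kN.
Bearing (6 mm plate, F_u = 400 MPa): end bolts L_c = 52 − 27/2 = 38.5, R_n = min(1.2×38.5×6×400, 2.4×24×6×400) = 110.88 kN/bolt; interior L_c = 94 − 27 = 67, R_n = 138.24 kN/bolt. φR_n = 0.75 × (2×110.88 + 2×138.24) = 373.7 kN.
Block shear: shear path 2×[52+1×94] = 2×146 mm, A_gv = 1752, A_nv = 2×(146 − 1.5×29)×6 = 1230 mm²; tension across gage: (69 − 1×29)×6 = 240 mm². R_n = min(0.6×400×1230, 0.6×250×1752) + 1.0×400×240 = min(295.2, 262.8) + 96 = 358.8 kN. φR_n = 0.75 × 358.8 = 269.1 kN.
Governing: min(636.5, 373.7, 269.1) = 269.1 kN → block shear.

269.1 kN (block shear governs)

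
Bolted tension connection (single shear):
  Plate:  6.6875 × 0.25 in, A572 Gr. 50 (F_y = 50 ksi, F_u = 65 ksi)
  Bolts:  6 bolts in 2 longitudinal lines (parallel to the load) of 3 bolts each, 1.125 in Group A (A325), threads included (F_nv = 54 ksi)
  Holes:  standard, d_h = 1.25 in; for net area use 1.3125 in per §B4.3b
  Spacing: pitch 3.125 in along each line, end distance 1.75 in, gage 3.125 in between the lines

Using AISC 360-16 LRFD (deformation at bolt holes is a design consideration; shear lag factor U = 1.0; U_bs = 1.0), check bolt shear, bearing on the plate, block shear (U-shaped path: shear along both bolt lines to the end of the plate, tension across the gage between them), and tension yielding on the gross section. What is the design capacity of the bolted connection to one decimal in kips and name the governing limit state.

75.2 kips (gross-section yield governs)

Bolt shear: A_b = π(1.125)²/4 = 0.99402 in². φR_n = 0.75 × 54 × 0.99402 × 6 × 1 = 241.5 kips.
Bearing (0.25 in plate, F_u = 65 ksi): end bolts L_c = 1.75 − 1.25/2 = 1.125, R_n = min(1.2×1.125×0.25×65, 2.4×1.125×0.25×65) = 21.938 kips/bolt; interior L_c = 3.125 − 1.25 = 1.875, R_n = 36.563 kips/bolt. φR_n = 0.75 × (2×21.938 + 4×36.563) = 142.6 kips.
Block shear: shear path 2×[1.75+2×3.125] = 2×8 in, A_gv = 4, A_nv = 2×(8 − 2.5×1.3125)×0.25 = 2.3594 in²; tension across gage: (3.125 − 1×1.3125)×0.25 = 0.45313 in². R_n = min(0.6×65×2.3594, 0.6×50×4) + 1.0×65×0.45313 = min(92.017, 120) + 29.453 = 121.47 kips. φR_n = 0.75 × 121.47 = 91.1 kips.
Tension yield (gross): A_g = 6.6875×0.25 = 1.6719 in². φR_n = 0.90 × 50 × 1.6719 = 75.2 kips.
Governing: min(241.5, 142.6, 91.1, 75.2) = 75.2 kips → gross-section yield.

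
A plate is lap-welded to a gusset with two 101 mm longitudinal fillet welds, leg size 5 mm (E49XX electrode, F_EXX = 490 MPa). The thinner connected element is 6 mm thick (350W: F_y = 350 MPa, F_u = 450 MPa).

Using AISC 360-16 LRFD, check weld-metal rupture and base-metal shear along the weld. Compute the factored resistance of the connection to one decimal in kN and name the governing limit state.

157.5 kN (weld metal governs)

Weld metal: throat = 0.707×5 = 3.535 mm, L = 2×101 = 202 mm. φR_n = 0.75 × 0.6 × 490 × 3.535 × 202 = 157.5 kN.
Base metal shear (6 mm plate): yield φR_n = 1.0×0.6×350×6×202 = 254.5 kN; rupture φR_n = 0.75×0.6×450×6×202 = 245.4 kN; take 245.4 kN (rupture).
Governing: min(157.5, 245.4) = 157.5 kN → weld metal.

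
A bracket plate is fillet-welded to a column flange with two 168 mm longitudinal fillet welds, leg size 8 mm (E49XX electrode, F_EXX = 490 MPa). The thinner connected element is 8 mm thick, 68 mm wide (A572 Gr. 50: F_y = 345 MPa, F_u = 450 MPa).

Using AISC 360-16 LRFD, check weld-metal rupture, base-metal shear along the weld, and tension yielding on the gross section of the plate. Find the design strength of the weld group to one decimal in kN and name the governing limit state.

168.9 kN (gross-section yield governs)

Weld metal: throat = 0.707×8 = 5.656 mm, L = 2×168 = 336 mm. φR_n = 0.75 × 0.6 × 490 × 5.656 × 336 = 419.0 kN.
Base metal shear (8 mm plate): yield φR_n = 1.0×0.6×345×8×336 = 556.4 kN; rupture φR_n = 0.75×0.6×450×8×336 = 544.3 kN; take 544.3 kN (rupture).
Tension yield (gross): A_g = 68×8 = 544 mm². φR_n = 0.90 × 345 × 544 = 168.9 kN.
Governing: min(419.0, 544.3, 168.9) = 168.9 kN → gross-section yield.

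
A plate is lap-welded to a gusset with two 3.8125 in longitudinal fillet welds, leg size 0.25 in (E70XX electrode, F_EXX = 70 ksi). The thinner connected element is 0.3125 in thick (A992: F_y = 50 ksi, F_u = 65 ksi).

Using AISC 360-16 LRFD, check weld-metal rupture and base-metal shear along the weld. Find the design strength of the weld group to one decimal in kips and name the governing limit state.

Weld metal: throat = 0.707×0.25 = 0.17675 in, L = 2×3.8125 = 7.625 in. φR_n = 0.75 × 0.6 × 70 × 0.17675 × 7.625 = 42.5 kips.
Base metal shear (0.3125 in plate): yield φR_n = 1.0×0.6×50×0.3125×7.625 = 71.5 kips; rupture φR_n = 0.75×0.6×65×0.3125×7.625 = 69.7 kips; take 69.7 kips (rupture).
Governing: min(42.5, 69.7) = 42.5 kips → weld metal.

42.5 kips (weld metal governs)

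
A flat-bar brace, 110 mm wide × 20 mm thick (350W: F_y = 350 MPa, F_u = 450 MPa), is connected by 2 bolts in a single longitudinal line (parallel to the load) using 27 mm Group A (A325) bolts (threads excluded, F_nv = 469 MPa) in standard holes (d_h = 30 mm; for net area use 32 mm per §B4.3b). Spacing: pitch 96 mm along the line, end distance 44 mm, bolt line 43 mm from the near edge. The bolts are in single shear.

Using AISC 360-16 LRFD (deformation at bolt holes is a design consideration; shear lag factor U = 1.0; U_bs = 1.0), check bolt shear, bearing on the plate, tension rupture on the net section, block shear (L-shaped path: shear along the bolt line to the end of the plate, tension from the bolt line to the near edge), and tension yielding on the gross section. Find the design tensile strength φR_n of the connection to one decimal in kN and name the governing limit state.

Bolt shear: A_b = π(27)²/4 = 572.56 mm². φR_n = 0.75 × 469 × 572.56 × 2 × 1 = 402.8 kN.
Bearing (20 mm plate, F_u = 450 MPa): end bolts L_c = 44 − 30/2 = 29, R_n = min(1.2×29×20×450, 2.4×27×20×450) = 313.2 kN/bolt; interior L_c = 96 − 30 = 66, R_n = 583.2 kN/bolt. φR_n = 0.75 × (1×313.2 + 1×583.2) = 672.3 kN.
Tension rupture (net): A_n = (110 − 1×32)×20 = 1560 mm² (U = 1.0, A_e = A_n). φR_n = 0.75 × 450 × 1560 = 526.5 kN.
Block shear: shear path 1×[44+1×96] = 1×140 mm, A_gv = 2800, A_nv = 1×(140 − 1.5×32)×20 = 1840 mm²; tension to near edge: (43 − 0.5×32)×20 = 540 mm². R_n = min(0.6×450×1840, 0.6×350×2800) + 1.0×450×540 = min(496.8, 588) + 243 = 739.8 kN. φR_n = 0.75 × 739.8 = 554.9 kN.
Tension yield (gross): A_g = 110×20 = 2200 mm². φR_n = 0.90 × 350 × 2200 = 693.0 kN.
Governing: min(402.8, 672.3, 526.5, 554.9, 693.0) = 402.8 kN → bolt shear.

402.8 kN (bolt shear governs)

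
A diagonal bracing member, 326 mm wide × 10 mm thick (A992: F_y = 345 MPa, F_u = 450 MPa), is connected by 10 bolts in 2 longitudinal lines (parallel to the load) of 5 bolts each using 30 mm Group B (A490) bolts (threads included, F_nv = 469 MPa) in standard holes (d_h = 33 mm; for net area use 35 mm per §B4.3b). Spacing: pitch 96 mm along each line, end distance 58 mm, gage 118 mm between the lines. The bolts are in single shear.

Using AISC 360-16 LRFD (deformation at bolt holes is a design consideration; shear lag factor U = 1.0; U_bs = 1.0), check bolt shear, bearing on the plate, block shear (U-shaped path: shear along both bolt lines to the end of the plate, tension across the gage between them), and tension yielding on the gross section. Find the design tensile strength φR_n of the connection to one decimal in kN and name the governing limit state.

Bolt shear: A_b = π(30)²/4 = 706.86 mm². φR_n = 0.75 × 469 × 706.86 × 10 × 1 = 2486.4 kN.
Bearing (10 mm plate, F_u = 450 MPa): end bolts L_c = 58 − 33/2 = 41.5, R_n = min(1.2×41.5×10×450, 2.4×30×10×450) = 224.1 kN/bolt; interior L_c = 96 − 33 = 63, R_n = 324 kN/bolt. φR_n = 0.75 × (2×224.1 + 8×324) = 2280.2 kN.
Block shear: shear path 2×[58+4×96] = 2×442 mm, A_gv = 8840, A_nv = 2×(442 − 4.5×35)×10 = 5690 mm²; tension across gage: (118 − 1×35)×10 = 830 mm². R_n = min(0.6×450×5690, 0.6×345×8840) + 1.0×450×830 = min(1536.3, 1829.9) + 373.5 = 1909.8 kN. φR_n = 0.75 × 1909.8 = 1432.4 kN.
Tension yield (gross): A_g = 326×10 = 3260 mm². φR_n = 0.90 × 345 × 3260 = 1012.2 kN.
Governing: min(2486.4, 2280.2, 1432.4, 1012.2) = 1012.2 kN → gross-section yield.

1012.2 kN (gross-section yield governs)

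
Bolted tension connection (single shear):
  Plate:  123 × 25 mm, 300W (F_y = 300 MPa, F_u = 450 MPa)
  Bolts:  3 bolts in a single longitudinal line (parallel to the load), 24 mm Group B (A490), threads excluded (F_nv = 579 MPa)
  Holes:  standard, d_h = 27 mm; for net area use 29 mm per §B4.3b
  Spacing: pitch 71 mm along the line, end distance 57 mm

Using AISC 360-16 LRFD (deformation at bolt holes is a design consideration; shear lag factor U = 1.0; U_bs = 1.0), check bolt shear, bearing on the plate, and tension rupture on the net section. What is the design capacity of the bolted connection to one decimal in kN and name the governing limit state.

Bolt shear: A_b = π(24)²/4 = 452.39 mm². φR_n = 0.75 × 579 × 452.39 × 3 × 1 = 589.4 kN.
Bearing (25 mm plate, F_u = 450 MPa): end bolts L_c = 57 − 27/2 = 43.5, R_n = min(1.2×43.5×25×450, 2.4×24×25×450) = 587.25 kN/bolt; interior L_c = 71 − 27 = 44, R_n = 594 kN/bolt. φR_n = 0.75 × (1×587.25 + 2×594) = 1331.4 kN.
Tension rupture (net): A_n = (123 − 1×29)×25 = 2350 mm² (U = 1.0, A_e = A_n). φR_n = 0.75 × 450 × 2350 = 793.1 kN.
Governing: min(589.4, 1331.4, 793.1) = 589.4 kN → bolt shear.

589.4 kN (bolt shear governs)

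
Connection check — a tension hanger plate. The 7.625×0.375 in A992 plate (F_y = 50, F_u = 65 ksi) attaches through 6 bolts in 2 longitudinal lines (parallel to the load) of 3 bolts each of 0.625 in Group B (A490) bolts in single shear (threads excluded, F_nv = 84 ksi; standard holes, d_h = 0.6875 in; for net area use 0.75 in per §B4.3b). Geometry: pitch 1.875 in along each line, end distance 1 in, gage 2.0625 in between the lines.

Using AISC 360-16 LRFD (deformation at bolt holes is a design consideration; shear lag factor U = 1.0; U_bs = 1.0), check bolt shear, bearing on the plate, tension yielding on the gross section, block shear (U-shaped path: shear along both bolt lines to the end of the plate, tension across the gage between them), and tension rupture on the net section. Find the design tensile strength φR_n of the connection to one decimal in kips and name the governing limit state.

Bolt shear: A_b = π(0.625)²/4 = 0.3068 in². φR_n = 0.75 × 84 × 0.3068 × 6 × 1 = 116.0 kips.
Bearing (0.375 in plate, F_u = 65 ksi): end bolts L_c = 1 − 0.6875/2 = 0.65625, R_n = min(1.2×0.65625×0.375×65, 2.4×0.625×0.375×65) = 19.195 kips/bolt; interior L_c = 1.875 − 0.6875 = 1.1875, R_n = 34.734 kips/bolt. φR_n = 0.75 × (2×19.195 + 4×34.734) = 133.0 kips.
Tension yield (gross): A_g = 7.625×0.375 = 2.8594 in². φR_n = 0.90 × 50 × 2.8594 = 128.7 kips.
Block shear: shear path 2×[1+2×1.875] = 2×4.75 in, A_gv = 3.5625, A_nv = 2×(4.75 − 2.5×0.75)×0.375 = 2.1563 in²; tension across gage: (2.0625 − 1×0.75)×0.375 = 0.49219 in². R_n = min(0.6×65×2.1563, 0.6×50×3.5625) + 1.0×65×0.49219 = min(84.096, 106.88) + 31.992 = 116.09 kips. φR_n = 0.75 × 116.09 = 87.1 kips.
Tension rupture (net): A_n = (7.625 − 2×0.75)×0.375 = 2.2969 in² (U = 1.0, A_e = A_n). φR_n = 0.75 × 65 × 2.2969 = 112.0 kips.
Governing: min(116.0, 133.0, 128.7, 87.1, 112.0) = 87.1 kips → block shear.

87.1 kips (block shear governs)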